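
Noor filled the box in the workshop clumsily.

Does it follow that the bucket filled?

Nothing is said about any bucket; only the box is affected.

no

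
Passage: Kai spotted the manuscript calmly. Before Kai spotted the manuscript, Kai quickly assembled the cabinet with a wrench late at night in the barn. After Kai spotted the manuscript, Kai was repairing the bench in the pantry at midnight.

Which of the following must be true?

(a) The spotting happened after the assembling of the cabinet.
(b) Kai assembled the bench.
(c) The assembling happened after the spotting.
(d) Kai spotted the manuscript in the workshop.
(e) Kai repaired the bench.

(a)

(a) Entailed — the narrative places the assembling before the spotting.
(b) Not entailed — Kai assembled the cabinet, not the bench; the bench belongs to the repairing event.
(c) Not entailed — the narrative places the assembling before the spotting, not after.
(d) Not entailed — 'in the workshop' adds information not in the original event.
(e) Not entailed — 'was repairing' is progressive on an accomplishment; it does not entail the completed 'repaired'.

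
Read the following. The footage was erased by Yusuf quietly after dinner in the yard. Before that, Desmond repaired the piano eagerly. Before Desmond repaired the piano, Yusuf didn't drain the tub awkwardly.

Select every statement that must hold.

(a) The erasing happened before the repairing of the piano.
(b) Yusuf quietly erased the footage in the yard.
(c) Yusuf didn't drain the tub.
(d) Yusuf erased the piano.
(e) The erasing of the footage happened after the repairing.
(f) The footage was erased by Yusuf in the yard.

(a) Not entailed — the narrative places the repairing before the erasing, not after.
(b) Entailed — the original entails any weakening of itself; this just drops 'after dinner'.
(c) Not entailed — dropping 'awkwardly' under negation is not valid — the original leaves open that Yusuf drained the tub some other way.
(d) Not entailed — Yusuf erased the footage, not the piano; the piano belongs to the repairing event.
(e) Entailed — the narrative places the repairing before the erasing.
(f) Entailed — every conjunct here is already in the original erasing event.

(b), (e), (f)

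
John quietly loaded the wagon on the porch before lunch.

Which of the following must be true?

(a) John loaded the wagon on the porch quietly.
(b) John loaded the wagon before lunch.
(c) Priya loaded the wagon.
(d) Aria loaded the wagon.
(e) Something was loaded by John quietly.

(a) Entailed — the original entails any weakening of itself; this just drops 'before lunch'.
(b) Entailed — every conjunct here is already in the original loading event.
(c) Not entailed — the passage has John loading the wagon, not Priya.
(d) Not entailed — the passage has John loading the wagon, not Aria.
(e) Entailed — every conjunct here is already in the original loading event.

(a), (b), (e)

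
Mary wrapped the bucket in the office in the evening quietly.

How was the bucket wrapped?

'quietly' marks the manner of the wrapping event.

quietly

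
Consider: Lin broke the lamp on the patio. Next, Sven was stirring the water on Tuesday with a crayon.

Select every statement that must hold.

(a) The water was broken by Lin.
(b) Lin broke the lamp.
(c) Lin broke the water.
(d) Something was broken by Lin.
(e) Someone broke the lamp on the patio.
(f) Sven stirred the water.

(b), (d), (e), (f)

(a) Not entailed — Lin broke the lamp, not the water; the water belongs to the stirring event.
(b) Entailed — every conjunct here is already in the original breaking event.
(c) Not entailed — Lin broke the lamp, not the water; the water belongs to the stirring event.
(d) Entailed — dropping 'on the patio' and generalizing the patient leaves a sub-description the original still satisfies.
(e) Entailed — every conjunct here is already in the original breaking event.
(f) Entailed — 'stir' is an activity; 'was stirring' entails that some stirring happened, so 'stirred' holds.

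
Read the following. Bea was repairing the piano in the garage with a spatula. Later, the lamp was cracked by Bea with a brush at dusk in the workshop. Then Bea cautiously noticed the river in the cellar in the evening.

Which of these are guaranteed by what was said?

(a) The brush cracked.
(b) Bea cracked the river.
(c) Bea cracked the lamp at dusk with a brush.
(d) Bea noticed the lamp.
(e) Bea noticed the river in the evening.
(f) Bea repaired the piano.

(a) Not entailed — the lamp is what cracked, not the brush.
(b) Not entailed — Bea cracked the lamp, not the river; the river belongs to the noticing event.
(c) Entailed — this follows by dropping conjuncts from the cracking event's description.
(d) Not entailed — Bea noticed the river, not the lamp; the lamp belongs to the cracking event.
(e) Entailed — the original entails any weakening of itself; this just drops 'in the cellar', 'cautiously'.
(f) Not entailed — 'was repairing' is progressive on an accomplishment; it does not entail the completed 'repaired'.

(c), (e)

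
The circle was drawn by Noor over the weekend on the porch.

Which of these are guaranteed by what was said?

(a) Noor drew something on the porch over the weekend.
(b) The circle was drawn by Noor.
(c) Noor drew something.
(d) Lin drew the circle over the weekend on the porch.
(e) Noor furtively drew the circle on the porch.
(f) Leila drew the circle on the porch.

(a) Entailed — generalizing the patient leaves a sub-description the original still satisfies.
(b) Entailed — this follows by dropping conjuncts from the drawing event's description.
(c) Entailed — this follows by dropping conjuncts from the drawing event's description.
(d) Not entailed — the passage has Noor drawing the circle, not Lin.
(e) Not entailed — 'furtively' adds information not in the original event.
(f) Not entailed — the passage has Noor drawing the circle, not Leila.

(a), (b), (c)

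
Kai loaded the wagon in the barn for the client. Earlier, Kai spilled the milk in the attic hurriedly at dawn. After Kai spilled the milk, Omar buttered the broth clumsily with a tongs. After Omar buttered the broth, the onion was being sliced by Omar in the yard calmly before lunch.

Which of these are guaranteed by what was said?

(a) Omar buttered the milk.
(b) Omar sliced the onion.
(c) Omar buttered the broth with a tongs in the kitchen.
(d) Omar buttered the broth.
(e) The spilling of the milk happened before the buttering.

(a) Not entailed — Omar buttered the broth, not the milk; the milk belongs to the spilling event.
(b) Not entailed — 'was slicing' is progressive on an accomplishment; it does not entail the completed 'sliced'.
(c) Not entailed — 'in the kitchen' adds information not in the original event.
(d) Entailed — this follows by dropping conjuncts from the buttering event's description.
(e) Entailed — the narrative places the spilling before the buttering.

(d), (e)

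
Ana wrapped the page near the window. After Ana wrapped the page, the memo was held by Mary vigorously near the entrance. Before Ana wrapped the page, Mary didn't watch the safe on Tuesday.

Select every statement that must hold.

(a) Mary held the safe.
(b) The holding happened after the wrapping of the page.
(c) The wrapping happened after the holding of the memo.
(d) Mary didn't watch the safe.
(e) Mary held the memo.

(b), (e)

(a) Not entailed — Mary held the memo, not the safe; the safe belongs to the watching event.
(b) Entailed — the narrative places the wrapping before the holding.
(c) Not entailed — the narrative places the wrapping before the holding, not after.
(d) Not entailed — dropping 'on Tuesday' under negation is not valid — the original leaves open that Mary watched the safe some other way.
(e) Entailed — dropping 'vigorously', 'near the entrance' leaves a sub-description the original still satisfies.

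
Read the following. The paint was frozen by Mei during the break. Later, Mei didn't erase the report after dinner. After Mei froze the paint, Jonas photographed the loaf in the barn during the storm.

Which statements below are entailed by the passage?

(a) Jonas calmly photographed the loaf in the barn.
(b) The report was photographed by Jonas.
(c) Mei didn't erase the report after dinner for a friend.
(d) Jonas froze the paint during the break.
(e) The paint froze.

(c), (e)

(a) Not entailed — 'calmly' adds information not in the original event.
(b) Not entailed — Jonas photographed the loaf, not the report; the report belongs to the erasing event.
(c) Entailed — under negation, adding a further restriction is entailed: if no such erasing event occurred, none occurred for a friend either.
(d) Not entailed — the passage has Mei freezing the paint, not Jonas.
(e) Entailed — 'Mei froze the paint' is causative; it entails the inchoative 'the paint froze'.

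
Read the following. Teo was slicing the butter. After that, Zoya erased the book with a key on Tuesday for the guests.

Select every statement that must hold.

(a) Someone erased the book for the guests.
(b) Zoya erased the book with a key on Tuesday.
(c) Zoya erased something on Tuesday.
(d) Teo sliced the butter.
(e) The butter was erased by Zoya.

(a) Entailed — the original entails any weakening of itself; this just drops 'with a key', 'on Tuesday' and generalizes the agent.
(b) Entailed — dropping 'for the guests' leaves a sub-description the original still satisfies.
(c) Entailed — dropping 'with a key', 'for the guests' and generalizing the patient leaves a sub-description the original still satisfies.
(d) Not entailed — 'was slicing' is progressive on an accomplishment; it does not entail the completed 'sliced'.
(e) Not entailed — Zoya erased the book, not the butter; the butter belongs to the slicing event.

(a), (b), (c)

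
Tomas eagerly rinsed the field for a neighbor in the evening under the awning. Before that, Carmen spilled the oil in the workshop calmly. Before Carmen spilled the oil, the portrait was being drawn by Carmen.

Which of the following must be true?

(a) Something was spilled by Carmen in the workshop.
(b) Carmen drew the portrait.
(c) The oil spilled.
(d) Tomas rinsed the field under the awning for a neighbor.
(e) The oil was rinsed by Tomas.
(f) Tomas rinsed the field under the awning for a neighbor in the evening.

(a) Entailed — dropping 'calmly' and generalizing the patient leaves a sub-description the original still satisfies.
(b) Not entailed — 'was drawing' is progressive on an accomplishment; it does not entail the completed 'drew'.
(c) Entailed — 'Carmen spilled the oil' is causative; it entails the inchoative 'the oil spilled'.
(d) Entailed — dropping 'eagerly', 'in the evening' leaves a sub-description the original still satisfies.
(e) Not entailed — Tomas rinsed the field, not the oil; the oil belongs to the spilling event.
(f) Entailed — this follows by dropping conjuncts from the rinsing event's description.

(a), (c), (d), (f)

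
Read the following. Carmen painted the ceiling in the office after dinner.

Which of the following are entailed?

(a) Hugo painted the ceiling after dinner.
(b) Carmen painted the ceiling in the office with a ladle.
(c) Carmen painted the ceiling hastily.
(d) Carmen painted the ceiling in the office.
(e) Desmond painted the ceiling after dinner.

(d)

(a) Not entailed — the passage has Carmen painting the ceiling, not Hugo.
(b) Not entailed — 'with a ladle' adds information not in the original event.
(c) Not entailed — 'hastily' adds information not in the original event.
(d) Entailed — dropping 'after dinner' leaves a sub-description the original still satisfies.
(e) Not entailed — the passage has Carmen painting the ceiling, not Desmond.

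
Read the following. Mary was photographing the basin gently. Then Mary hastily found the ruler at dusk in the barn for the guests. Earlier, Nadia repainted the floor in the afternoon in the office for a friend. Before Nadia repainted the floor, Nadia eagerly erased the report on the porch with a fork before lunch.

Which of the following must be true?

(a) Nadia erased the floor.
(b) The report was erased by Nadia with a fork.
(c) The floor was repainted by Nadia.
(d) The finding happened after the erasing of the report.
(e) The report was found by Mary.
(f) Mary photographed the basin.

(a) Not entailed — Nadia erased the report, not the floor; the floor belongs to the repainting event.
(b) Entailed — the original entails any weakening of itself; this just drops 'eagerly', 'on the porch', 'before lunch'.
(c) Entailed — the original entails any weakening of itself; this just drops 'in the office', 'for a friend', 'in the afternoon'.
(d) Entailed — the narrative places the erasing before the finding.
(e) Not entailed — Mary found the ruler, not the report; the report belongs to the erasing event.
(f) Not entailed — 'was photographing' is progressive on an accomplishment; it does not entail the completed 'photographed'.

(b), (c), (d)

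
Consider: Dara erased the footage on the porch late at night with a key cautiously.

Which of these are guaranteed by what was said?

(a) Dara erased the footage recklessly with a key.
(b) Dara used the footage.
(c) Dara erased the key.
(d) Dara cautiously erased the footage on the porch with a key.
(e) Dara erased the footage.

(a) Not entailed — 'recklessly' adds a manner not in (and inconsistent with) the original.
(b) Not entailed — the footage is the patient, not an instrument — Dara used a key.
(c) Not entailed — the key is the instrument, not what was erased.
(d) Entailed — dropping 'late at night' leaves a sub-description the original still satisfies.
(e) Entailed — the original entails any weakening of itself; this just drops 'on the porch', 'late at night', 'with a key', 'cautiously'.

(d), (e)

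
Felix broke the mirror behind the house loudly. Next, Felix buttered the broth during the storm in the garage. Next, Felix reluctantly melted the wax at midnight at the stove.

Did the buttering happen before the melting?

yes

The narrative orders the buttering before the melting.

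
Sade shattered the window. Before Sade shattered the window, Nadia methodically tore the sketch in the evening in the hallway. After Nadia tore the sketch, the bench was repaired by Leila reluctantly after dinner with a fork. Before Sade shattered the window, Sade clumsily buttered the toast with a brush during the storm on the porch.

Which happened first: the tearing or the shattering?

The connectives place the tearing before the shattering.

the tearing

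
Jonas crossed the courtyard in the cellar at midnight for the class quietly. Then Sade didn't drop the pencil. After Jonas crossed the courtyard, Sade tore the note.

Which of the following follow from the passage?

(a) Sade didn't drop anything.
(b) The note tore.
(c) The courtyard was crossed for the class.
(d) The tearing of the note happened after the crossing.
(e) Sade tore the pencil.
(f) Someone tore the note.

(a) Not entailed — the original only denies this specific event; Sade may have dropped something else.
(b) Entailed — 'Sade tore the note' is causative; it entails the inchoative 'the note tore'.
(c) Entailed — the original entails any weakening of itself; this just drops 'at midnight', 'quietly', 'in the cellar' and generalizes the agent.
(d) Entailed — the narrative places the crossing before the tearing.
(e) Not entailed — Sade tore the note, not the pencil; the pencil belongs to the dropping event.
(f) Entailed — the original entails any weakening of itself; this just generalizes the agent.

(b), (c), (d), (f)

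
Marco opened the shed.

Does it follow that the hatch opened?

no

Nothing is said about any hatch; only the shed is affected.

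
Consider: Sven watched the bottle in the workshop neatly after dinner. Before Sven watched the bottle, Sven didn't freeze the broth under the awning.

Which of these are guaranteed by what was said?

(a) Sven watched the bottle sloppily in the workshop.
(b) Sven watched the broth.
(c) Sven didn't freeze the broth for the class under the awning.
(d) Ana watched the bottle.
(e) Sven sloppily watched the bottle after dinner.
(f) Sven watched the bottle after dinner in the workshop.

(c), (f)

(a) Not entailed — 'sloppily' adds a manner not in (and inconsistent with) the original.
(b) Not entailed — Sven watched the bottle, not the broth; the broth belongs to the freezing event.
(c) Entailed — under negation, adding a further restriction is entailed: if no such freezing event occurred, none occurred for the class either.
(d) Not entailed — the passage has Sven watching the bottle, not Ana.
(e) Not entailed — 'sloppily' adds a manner not in (and inconsistent with) the original.
(f) Entailed — dropping 'neatly' leaves a sub-description the original still satisfies.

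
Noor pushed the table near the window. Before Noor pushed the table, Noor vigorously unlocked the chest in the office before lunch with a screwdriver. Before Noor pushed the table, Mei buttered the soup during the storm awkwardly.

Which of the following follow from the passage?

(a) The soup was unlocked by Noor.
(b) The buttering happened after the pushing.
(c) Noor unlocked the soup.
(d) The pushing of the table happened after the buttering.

(d)

(a) Not entailed — Noor unlocked the chest, not the soup; the soup belongs to the buttering event.
(b) Not entailed — the narrative places the buttering before the pushing, not after.
(c) Not entailed — Noor unlocked the chest, not the soup; the soup belongs to the buttering event.
(d) Entailed — the narrative places the buttering before the pushing.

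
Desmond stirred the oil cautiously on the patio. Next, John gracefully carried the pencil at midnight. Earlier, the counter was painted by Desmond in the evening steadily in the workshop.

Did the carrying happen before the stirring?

The narrative orders the stirring before the carrying.

no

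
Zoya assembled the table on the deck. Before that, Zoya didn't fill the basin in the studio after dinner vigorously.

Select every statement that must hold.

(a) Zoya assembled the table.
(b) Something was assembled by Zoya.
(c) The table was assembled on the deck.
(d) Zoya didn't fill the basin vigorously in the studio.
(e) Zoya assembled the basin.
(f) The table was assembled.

(a) Entailed — this follows by dropping conjuncts from the assembling event's description.
(b) Entailed — every conjunct here is already in the original assembling event.
(c) Entailed — this follows by dropping conjuncts from the assembling event's description.
(d) Not entailed — dropping 'after dinner' under negation is not valid — the original leaves open that Zoya filled the basin some other way.
(e) Not entailed — Zoya assembled the table, not the basin; the basin belongs to the filling event.
(f) Entailed — every conjunct here is already in the original assembling event.

(a), (b), (c), (f)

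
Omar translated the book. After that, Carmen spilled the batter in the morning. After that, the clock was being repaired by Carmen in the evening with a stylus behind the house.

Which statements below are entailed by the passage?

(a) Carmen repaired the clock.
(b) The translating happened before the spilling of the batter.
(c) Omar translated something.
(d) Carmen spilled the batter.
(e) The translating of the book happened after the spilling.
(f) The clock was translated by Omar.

(b), (c), (d)

(a) Not entailed — 'was repairing' is progressive on an accomplishment; it does not entail the completed 'repaired'.
(b) Entailed — the narrative places the translating before the spilling.
(c) Entailed — the original entails any weakening of itself; this just generalizes the patient.
(d) Entailed — this follows by dropping conjuncts from the spilling event's description.
(e) Not entailed — the narrative places the translating before the spilling, not after.
(f) Not entailed — Omar translated the book, not the clock; the clock belongs to the repairing event.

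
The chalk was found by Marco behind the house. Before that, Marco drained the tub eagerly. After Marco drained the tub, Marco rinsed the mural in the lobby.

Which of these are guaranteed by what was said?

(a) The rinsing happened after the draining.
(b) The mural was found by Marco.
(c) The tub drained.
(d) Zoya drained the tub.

(a) Entailed — the narrative places the draining before the rinsing.
(b) Not entailed — Marco found the chalk, not the mural; the mural belongs to the rinsing event.
(c) Entailed — 'Marco drained the tub' is causative; it entails the inchoative 'the tub drained'.
(d) Not entailed — the passage has Marco draining the tub, not Zoya.

(a), (c)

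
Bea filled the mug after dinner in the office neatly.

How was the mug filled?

'neatly' marks the manner of the filling event.

neatly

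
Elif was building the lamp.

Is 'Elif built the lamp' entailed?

'was building' is progressive; for an accomplishment like 'build the lamp', it doesn't entail completion.

no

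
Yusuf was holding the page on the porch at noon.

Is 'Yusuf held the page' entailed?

'hold' is atelic; if Yusuf was holding the page, then Yusuf held the page (for some time).

yes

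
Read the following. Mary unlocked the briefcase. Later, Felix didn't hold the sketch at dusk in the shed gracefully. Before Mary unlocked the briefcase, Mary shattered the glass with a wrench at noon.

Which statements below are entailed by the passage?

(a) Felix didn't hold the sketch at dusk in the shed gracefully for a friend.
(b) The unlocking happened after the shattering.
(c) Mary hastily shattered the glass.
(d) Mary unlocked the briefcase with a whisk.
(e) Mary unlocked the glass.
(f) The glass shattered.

(a) Entailed — under negation, adding a further restriction is entailed: if no such holding event occurred, none occurred for a friend either.
(b) Entailed — the narrative places the shattering before the unlocking.
(c) Not entailed — 'hastily' adds information not in the original event.
(d) Not entailed — 'with a whisk' adds information not in the original event.
(e) Not entailed — Mary unlocked the briefcase, not the glass; the glass belongs to the shattering event.
(f) Entailed — 'Mary shattered the glass' is causative; it entails the inchoative 'the glass shattered'.

(a), (b), (f)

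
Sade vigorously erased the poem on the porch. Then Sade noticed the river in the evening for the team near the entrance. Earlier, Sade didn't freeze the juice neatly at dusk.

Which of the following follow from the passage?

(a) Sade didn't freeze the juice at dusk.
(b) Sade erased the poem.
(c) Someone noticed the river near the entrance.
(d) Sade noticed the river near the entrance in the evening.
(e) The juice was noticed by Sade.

(b), (c), (d)

(a) Not entailed — dropping 'neatly' under negation is not valid — the original leaves open that Sade froze the juice some other way.
(b) Entailed — this follows by dropping conjuncts from the erasing event's description.
(c) Entailed — dropping 'for the team', 'in the evening' and generalizing the agent leaves a sub-description the original still satisfies.
(d) Entailed — the original entails any weakening of itself; this just drops 'for the team'.
(e) Not entailed — Sade noticed the river, not the juice; the juice belongs to the freezing event.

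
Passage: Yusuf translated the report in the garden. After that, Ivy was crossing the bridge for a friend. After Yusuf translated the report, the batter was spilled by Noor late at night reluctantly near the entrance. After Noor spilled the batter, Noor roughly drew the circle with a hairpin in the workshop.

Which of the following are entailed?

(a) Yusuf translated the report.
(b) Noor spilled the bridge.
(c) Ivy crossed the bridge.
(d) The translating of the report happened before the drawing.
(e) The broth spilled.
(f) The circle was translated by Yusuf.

(a), (d)

(a) Entailed — every conjunct here is already in the original translating event.
(b) Not entailed — Noor spilled the batter, not the bridge; the bridge belongs to the crossing event.
(c) Not entailed — 'was crossing' is progressive on an accomplishment; it does not entail the completed 'crossed'.
(d) Entailed — the narrative places the translating before the drawing.
(e) Not entailed — the batter is what spilled, not the broth.
(f) Not entailed — Yusuf translated the report, not the circle; the circle belongs to the drawing event.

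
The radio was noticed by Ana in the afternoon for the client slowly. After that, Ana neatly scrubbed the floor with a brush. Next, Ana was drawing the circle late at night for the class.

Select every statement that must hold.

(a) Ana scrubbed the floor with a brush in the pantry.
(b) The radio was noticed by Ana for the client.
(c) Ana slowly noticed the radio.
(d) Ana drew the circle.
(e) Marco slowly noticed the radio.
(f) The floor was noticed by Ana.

(b), (c)

(a) Not entailed — 'in the pantry' adds information not in the original event.
(b) Entailed — dropping 'slowly', 'in the afternoon' leaves a sub-description the original still satisfies.
(c) Entailed — every conjunct here is already in the original noticing event.
(d) Not entailed — 'was drawing' is progressive on an accomplishment; it does not entail the completed 'drew'.
(e) Not entailed — the passage has Ana noticing the radio, not Marco.
(f) Not entailed — Ana noticed the radio, not the floor; the floor belongs to the scrubbing event.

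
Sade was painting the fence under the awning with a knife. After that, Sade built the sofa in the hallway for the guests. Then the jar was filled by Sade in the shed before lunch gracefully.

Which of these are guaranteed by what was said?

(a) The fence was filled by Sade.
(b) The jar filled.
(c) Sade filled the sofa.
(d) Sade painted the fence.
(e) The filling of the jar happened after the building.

(b), (e)

(a) Not entailed — Sade filled the jar, not the fence; the fence belongs to the painting event.
(b) Entailed — 'Sade filled the jar' is causative; it entails the inchoative 'the jar filled'.
(c) Not entailed — Sade filled the jar, not the sofa; the sofa belongs to the building event.
(d) Not entailed — 'was painting' is progressive on an accomplishment; it does not entail the completed 'painted'.
(e) Entailed — the narrative places the building before the filling.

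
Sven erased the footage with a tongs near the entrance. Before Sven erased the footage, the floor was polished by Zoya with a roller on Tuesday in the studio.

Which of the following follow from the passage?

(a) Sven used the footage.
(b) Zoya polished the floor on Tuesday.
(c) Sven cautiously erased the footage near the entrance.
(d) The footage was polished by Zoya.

(b)

(a) Not entailed — the footage is the patient, not an instrument — Sven used a tongs.
(b) Entailed — this follows by dropping conjuncts from the polishing event's description.
(c) Not entailed — 'cautiously' adds information not in the original event.
(d) Not entailed — Zoya polished the floor, not the footage; the footage belongs to the erasing event.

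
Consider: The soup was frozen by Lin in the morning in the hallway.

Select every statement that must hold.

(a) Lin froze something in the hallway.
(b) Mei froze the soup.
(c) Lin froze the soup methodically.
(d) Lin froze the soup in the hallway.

(a), (d)

(a) Entailed — this follows by dropping conjuncts from the freezing event's description.
(b) Not entailed — the passage has Lin freezing the soup, not Mei.
(c) Not entailed — 'methodically' adds information not in the original event.
(d) Entailed — this follows by dropping conjuncts from the freezing event's description.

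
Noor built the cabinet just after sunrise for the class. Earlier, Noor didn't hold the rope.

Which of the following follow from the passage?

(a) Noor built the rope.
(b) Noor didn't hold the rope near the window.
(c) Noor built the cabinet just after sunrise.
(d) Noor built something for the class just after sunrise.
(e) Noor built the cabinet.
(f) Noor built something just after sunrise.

(a) Not entailed — Noor built the cabinet, not the rope; the rope belongs to the holding event.
(b) Entailed — under negation, adding a further restriction is entailed: if no such holding event occurred, none occurred near the window either.
(c) Entailed — every conjunct here is already in the original building event.
(d) Entailed — the original entails any weakening of itself; this just generalizes the patient.
(e) Entailed — dropping 'for the class', 'just after sunrise' leaves a sub-description the original still satisfies.
(f) Entailed — this follows by dropping conjuncts from the building event's description.

(b), (c), (d), (e), (f)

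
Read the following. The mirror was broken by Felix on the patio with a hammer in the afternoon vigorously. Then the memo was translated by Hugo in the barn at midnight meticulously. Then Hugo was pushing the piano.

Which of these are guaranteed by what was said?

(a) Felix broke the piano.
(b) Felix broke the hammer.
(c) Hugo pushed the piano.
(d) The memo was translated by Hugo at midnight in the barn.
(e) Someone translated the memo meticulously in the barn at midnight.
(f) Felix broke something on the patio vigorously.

(c), (d), (e), (f)

(a) Not entailed — Felix broke the mirror, not the piano; the piano belongs to the pushing event.
(b) Not entailed — the hammer is the instrument, not what was broken.
(c) Entailed — 'push' is an activity; 'was pushing' entails that some pushing happened, so 'pushed' holds.
(d) Entailed — every conjunct here is already in the original translating event.
(e) Entailed — the original entails any weakening of itself; this just generalizes the agent.
(f) Entailed — every conjunct here is already in the original breaking event.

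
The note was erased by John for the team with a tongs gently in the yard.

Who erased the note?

John

'John' marks the agent of the erasing event.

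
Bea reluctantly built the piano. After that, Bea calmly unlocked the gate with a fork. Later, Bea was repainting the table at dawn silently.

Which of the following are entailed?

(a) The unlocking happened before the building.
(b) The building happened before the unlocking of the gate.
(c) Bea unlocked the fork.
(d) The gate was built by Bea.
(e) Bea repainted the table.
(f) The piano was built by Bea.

(a) Not entailed — the narrative places the building before the unlocking, not after.
(b) Entailed — the narrative places the building before the unlocking.
(c) Not entailed — the fork is the instrument, not what was unlocked.
(d) Not entailed — Bea built the piano, not the gate; the gate belongs to the unlocking event.
(e) Not entailed — 'was repainting' is progressive on an accomplishment; it does not entail the completed 'repainted'.
(f) Entailed — the original entails any weakening of itself; this just drops 'reluctantly'.

(b), (f)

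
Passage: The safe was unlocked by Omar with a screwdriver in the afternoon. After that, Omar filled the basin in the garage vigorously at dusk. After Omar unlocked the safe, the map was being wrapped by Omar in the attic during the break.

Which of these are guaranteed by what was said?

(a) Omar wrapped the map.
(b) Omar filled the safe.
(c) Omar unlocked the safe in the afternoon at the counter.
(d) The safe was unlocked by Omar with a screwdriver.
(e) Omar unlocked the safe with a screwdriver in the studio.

(a) Not entailed — 'was wrapping' is progressive on an accomplishment; it does not entail the completed 'wrapped'.
(b) Not entailed — Omar filled the basin, not the safe; the safe belongs to the unlocking event.
(c) Not entailed — 'at the counter' adds information not in the original event.
(d) Entailed — the original entails any weakening of itself; this just drops 'in the afternoon'.
(e) Not entailed — 'in the studio' adds information not in the original event.

(d)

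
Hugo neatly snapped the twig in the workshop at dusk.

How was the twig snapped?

'neatly' marks the manner of the snapping event.

neatly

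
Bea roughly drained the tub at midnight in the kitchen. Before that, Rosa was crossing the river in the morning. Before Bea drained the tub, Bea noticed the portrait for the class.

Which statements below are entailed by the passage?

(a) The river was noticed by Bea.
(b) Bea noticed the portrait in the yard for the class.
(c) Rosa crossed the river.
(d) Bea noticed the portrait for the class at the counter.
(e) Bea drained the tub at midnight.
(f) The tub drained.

(a) Not entailed — Bea noticed the portrait, not the river; the river belongs to the crossing event.
(b) Not entailed — 'in the yard' adds information not in the original event.
(c) Not entailed — 'was crossing' is progressive on an accomplishment; it does not entail the completed 'crossed'.
(d) Not entailed — 'at the counter' adds information not in the original event.
(e) Entailed — every conjunct here is already in the original draining event.
(f) Entailed — 'Bea drained the tub' is causative; it entails the inchoative 'the tub drained'.

(e), (f)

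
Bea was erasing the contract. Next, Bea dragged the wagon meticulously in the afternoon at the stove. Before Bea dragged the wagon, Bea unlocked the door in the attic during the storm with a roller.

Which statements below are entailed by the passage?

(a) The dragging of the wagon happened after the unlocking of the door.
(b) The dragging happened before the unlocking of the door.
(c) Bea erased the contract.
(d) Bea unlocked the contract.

(a) Entailed — the narrative places the unlocking before the dragging.
(b) Not entailed — the narrative places the unlocking before the dragging, not after.
(c) Not entailed — 'was erasing' is progressive on an accomplishment; it does not entail the completed 'erased'.
(d) Not entailed — Bea unlocked the door, not the contract; the contract belongs to the erasing event.

(a)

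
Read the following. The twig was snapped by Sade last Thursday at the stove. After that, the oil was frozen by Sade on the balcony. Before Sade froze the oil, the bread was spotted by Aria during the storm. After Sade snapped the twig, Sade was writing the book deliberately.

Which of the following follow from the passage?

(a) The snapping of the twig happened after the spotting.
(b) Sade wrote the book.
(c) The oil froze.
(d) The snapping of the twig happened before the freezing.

(c), (d)

(a) Not entailed — the narrative doesn't order the spotting relative to the snapping.
(b) Not entailed — 'was writing' is progressive on an accomplishment; it does not entail the completed 'wrote'.
(c) Entailed — 'Sade froze the oil' is causative; it entails the inchoative 'the oil froze'.
(d) Entailed — the narrative places the snapping before the freezing.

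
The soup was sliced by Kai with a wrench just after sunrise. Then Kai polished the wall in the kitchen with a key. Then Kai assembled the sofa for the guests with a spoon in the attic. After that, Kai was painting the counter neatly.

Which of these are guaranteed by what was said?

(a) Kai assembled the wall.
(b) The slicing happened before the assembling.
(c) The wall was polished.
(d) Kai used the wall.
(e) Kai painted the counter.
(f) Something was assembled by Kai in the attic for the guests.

(b), (c), (f)

(a) Not entailed — Kai assembled the sofa, not the wall; the wall belongs to the polishing event.
(b) Entailed — the narrative places the slicing before the assembling.
(c) Entailed — every conjunct here is already in the original polishing event.
(d) Not entailed — the wall is the patient, not an instrument — Kai used a key.
(e) Not entailed — 'was painting' is progressive on an accomplishment; it does not entail the completed 'painted'.
(f) Entailed — this follows by dropping conjuncts from the assembling event's description.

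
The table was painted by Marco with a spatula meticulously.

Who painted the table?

Marco

'Marco' marks the agent of the painting event.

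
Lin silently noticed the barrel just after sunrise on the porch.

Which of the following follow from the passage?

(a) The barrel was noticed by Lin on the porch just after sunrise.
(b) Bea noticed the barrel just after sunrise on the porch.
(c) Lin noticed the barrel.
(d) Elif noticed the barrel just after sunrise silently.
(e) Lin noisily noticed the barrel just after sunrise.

(a) Entailed — the original entails any weakening of itself; this just drops 'silently'.
(b) Not entailed — the passage has Lin noticing the barrel, not Bea.
(c) Entailed — the original entails any weakening of itself; this just drops 'just after sunrise', 'on the porch', 'silently'.
(d) Not entailed — the passage has Lin noticing the barrel, not Elif.
(e) Not entailed — 'noisily' adds a manner not in (and inconsistent with) the original.

(a), (c)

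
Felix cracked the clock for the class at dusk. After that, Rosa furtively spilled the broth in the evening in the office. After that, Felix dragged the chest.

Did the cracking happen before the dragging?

The narrative orders the cracking before the dragging.

yes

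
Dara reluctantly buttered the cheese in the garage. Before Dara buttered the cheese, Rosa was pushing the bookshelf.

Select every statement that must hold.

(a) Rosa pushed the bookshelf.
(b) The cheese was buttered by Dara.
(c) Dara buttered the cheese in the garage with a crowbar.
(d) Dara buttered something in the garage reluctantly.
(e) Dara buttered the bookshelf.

(a), (b), (d)

(a) Entailed — 'push' is an activity; 'was pushing' entails that some pushing happened, so 'pushed' holds.
(b) Entailed — the original entails any weakening of itself; this just drops 'reluctantly', 'in the garage'.
(c) Not entailed — 'with a crowbar' adds information not in the original event.
(d) Entailed — this follows by dropping conjuncts from the buttering event's description.
(e) Not entailed — Dara buttered the cheese, not the bookshelf; the bookshelf belongs to the pushing event.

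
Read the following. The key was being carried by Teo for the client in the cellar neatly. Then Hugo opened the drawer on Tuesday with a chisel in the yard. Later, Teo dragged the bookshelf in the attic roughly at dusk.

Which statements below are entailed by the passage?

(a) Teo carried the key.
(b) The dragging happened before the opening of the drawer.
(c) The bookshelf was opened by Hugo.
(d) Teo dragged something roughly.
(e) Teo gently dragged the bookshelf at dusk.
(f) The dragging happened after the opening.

(a), (d), (f)

(a) Entailed — 'carry' is an activity; 'was carrying' entails that some carrying happened, so 'carried' holds.
(b) Not entailed — the narrative places the opening before the dragging, not after.
(c) Not entailed — Hugo opened the drawer, not the bookshelf; the bookshelf belongs to the dragging event.
(d) Entailed — dropping 'at dusk', 'in the attic' and generalizing the patient leaves a sub-description the original still satisfies.
(e) Not entailed — 'gently' adds a manner not in (and inconsistent with) the original.
(f) Entailed — the narrative places the opening before the dragging.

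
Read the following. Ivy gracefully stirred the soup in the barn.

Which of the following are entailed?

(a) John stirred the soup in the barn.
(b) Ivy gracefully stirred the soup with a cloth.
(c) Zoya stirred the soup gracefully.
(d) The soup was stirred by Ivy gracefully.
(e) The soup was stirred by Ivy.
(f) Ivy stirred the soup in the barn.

(a) Not entailed — the passage has Ivy stirring the soup, not John.
(b) Not entailed — 'with a cloth' adds information not in the original event.
(c) Not entailed — the passage has Ivy stirring the soup, not Zoya.
(d) Entailed — this follows by dropping conjuncts from the stirring event's description.
(e) Entailed — every conjunct here is already in the original stirring event.
(f) Entailed — the original entails any weakening of itself; this just drops 'gracefully'.

(d), (e), (f)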